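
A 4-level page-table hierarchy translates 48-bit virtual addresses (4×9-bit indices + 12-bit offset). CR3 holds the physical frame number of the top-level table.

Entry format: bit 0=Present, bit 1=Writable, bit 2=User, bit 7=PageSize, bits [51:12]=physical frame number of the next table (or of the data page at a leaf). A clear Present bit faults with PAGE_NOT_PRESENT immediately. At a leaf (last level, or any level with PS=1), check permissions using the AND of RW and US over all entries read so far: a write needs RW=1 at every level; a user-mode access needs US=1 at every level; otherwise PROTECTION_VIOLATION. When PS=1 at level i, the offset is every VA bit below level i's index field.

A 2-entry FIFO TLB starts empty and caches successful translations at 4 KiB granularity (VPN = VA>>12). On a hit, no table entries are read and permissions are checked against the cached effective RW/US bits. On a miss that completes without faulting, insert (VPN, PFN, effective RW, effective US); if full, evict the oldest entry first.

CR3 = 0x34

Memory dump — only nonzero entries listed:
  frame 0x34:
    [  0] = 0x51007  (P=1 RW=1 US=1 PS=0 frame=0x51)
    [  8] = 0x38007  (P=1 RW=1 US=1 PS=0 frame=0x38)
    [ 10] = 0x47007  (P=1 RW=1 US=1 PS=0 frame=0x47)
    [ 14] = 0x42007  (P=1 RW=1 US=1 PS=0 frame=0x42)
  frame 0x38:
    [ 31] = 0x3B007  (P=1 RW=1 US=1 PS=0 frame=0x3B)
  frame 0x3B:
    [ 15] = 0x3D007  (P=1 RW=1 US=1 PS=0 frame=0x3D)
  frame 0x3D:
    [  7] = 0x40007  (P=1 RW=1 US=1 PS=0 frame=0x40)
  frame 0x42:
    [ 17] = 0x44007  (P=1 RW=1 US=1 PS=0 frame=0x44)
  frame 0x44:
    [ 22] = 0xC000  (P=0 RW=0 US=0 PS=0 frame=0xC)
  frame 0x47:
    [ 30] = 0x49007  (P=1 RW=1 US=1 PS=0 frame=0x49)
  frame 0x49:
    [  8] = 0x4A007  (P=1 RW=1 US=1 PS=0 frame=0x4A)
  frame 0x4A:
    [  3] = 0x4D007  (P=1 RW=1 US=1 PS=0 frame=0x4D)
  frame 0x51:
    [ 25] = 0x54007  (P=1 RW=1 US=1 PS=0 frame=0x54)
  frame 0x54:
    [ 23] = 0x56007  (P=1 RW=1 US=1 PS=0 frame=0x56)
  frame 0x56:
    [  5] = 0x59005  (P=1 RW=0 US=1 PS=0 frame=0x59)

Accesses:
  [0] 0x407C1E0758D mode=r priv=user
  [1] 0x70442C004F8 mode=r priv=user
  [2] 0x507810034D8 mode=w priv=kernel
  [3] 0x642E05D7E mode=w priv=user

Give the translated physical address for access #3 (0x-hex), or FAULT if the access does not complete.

Per-access translation:
#0 VA=0x407C1E0758D (r,user):
  [0] read 0x34 idx=8: raw=0x38007 flags P=1 W=1 U=1 S=0
  [1] read 0x38 idx=31: raw=0x3B007 flags P=1 W=1 U=1 S=0
  [2] read 0x3B idx=15: raw=0x3D007 flags P=1 W=1 U=1 S=0
  [3] read 0x3D idx=7: raw=0x40007 flags P=1 W=1 U=1 S=0
  ✓ 0x4058D  — 4 lookups
#1 VA=0x70442C004F8 (r,user):
  [0] read 0x34 idx=14: raw=0x42007 flags P=1 W=1 U=1 S=0
  [1] read 0x42 idx=17: raw=0x44007 flags P=1 W=1 U=1 S=0
  [2] read 0x44 idx=22: raw=0xC000 flags P=0 W=0 U=0 S=0
  ⇒ fault: PAGE_NOT_PRESENT  — 3 lookups
#2 VA=0x507810034D8 (w,kernel):
  [0] read 0x34 idx=10: raw=0x47007 flags P=1 W=1 U=1 S=0
  [1] read 0x47 idx=30: raw=0x49007 flags P=1 W=1 U=1 S=0
  [2] read 0x49 idx=8: raw=0x4A007 flags P=1 W=1 U=1 S=0
  [3] read 0x4A idx=3: raw=0x4D007 flags P=1 W=1 U=1 S=0
  ✓ 0x4D4D8  — 4 lookups
#3 VA=0x642E05D7E (w,user):
  [0] read 0x34 idx=0: raw=0x51007 flags P=1 W=1 U=1 S=0
  [1] read 0x51 idx=25: raw=0x54007 flags P=1 W=1 U=1 S=0
  [2] read 0x54 idx=23: raw=0x56007 flags P=1 W=1 U=1 S=0
  [3] read 0x56 idx=5: raw=0x59005 flags P=1 W=0 U=1 S=0
  ⇒ fault: PROTECTION_VIOLATION  — 4 lookups

Access #3 PA: FAULT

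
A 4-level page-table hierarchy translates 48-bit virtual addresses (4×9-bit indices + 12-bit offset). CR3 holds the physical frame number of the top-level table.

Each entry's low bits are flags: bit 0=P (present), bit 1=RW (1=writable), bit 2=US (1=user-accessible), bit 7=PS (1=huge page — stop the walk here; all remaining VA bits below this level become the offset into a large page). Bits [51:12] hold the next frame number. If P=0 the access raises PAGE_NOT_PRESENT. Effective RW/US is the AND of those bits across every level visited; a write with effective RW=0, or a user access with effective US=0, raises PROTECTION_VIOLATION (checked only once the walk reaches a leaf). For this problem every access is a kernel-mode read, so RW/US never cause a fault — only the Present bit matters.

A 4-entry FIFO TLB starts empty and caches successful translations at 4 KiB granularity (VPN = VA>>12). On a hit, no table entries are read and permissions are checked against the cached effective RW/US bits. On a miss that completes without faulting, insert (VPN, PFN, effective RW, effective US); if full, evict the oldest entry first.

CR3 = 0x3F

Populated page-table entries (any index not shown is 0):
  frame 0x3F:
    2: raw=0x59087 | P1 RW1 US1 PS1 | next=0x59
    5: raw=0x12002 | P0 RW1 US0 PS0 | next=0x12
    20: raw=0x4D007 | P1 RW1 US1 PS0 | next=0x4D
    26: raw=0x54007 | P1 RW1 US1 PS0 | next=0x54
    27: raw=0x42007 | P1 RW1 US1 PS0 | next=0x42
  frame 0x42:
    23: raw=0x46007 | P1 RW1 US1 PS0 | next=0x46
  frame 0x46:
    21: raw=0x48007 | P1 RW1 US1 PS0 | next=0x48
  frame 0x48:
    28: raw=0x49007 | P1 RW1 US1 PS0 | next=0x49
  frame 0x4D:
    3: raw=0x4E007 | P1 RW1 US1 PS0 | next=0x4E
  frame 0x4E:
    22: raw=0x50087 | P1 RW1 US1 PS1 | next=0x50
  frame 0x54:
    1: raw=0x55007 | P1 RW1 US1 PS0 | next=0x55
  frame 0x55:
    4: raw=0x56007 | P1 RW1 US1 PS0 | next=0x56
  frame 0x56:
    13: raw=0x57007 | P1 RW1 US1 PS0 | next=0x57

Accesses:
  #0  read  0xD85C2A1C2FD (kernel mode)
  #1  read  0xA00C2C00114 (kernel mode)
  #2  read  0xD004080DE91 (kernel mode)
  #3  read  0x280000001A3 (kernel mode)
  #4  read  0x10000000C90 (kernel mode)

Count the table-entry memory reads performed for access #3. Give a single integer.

Per-access translation:
#0 VA=0xD85C2A1C2FD (r,kernel):
  [0] read 0x3F idx=27: raw=0x42007 flags P=1 W=1 U=1 S=0
  [1] read 0x42 idx=23: raw=0x46007 flags P=1 W=1 U=1 S=0
  [2] read 0x46 idx=21: raw=0x48007 flags P=1 W=1 U=1 S=0
  [3] read 0x48 idx=28: raw=0x49007 flags P=1 W=1 U=1 S=0
  → PA=0x492FD  (4 entries read)
#1 VA=0xA00C2C00114 (r,kernel):
  [0] read 0x3F idx=20: raw=0x4D007 flags P=1 W=1 U=1 S=0
  [1] read 0x4D idx=3: raw=0x4E007 flags P=1 W=1 U=1 S=0
  [2] read 0x4E idx=22: raw=0x50087 flags P=1 W=1 U=1 S=1
  → PA=0x50114 (huge @L2)  (3 entries read)
#2 VA=0xD004080DE91 (r,kernel):
  [0] read 0x3F idx=26: raw=0x54007 flags P=1 W=1 U=1 S=0
  [1] read 0x54 idx=1: raw=0x55007 flags P=1 W=1 U=1 S=0
  [2] read 0x55 idx=4: raw=0x56007 flags P=1 W=1 U=1 S=0
  [3] read 0x56 idx=13: raw=0x57007 flags P=1 W=1 U=1 S=0
  → PA=0x57E91  (4 entries read)
#3 VA=0x280000001A3 (r,kernel):
  [0] read 0x3F idx=5: raw=0x12002 flags P=0 W=1 U=0 S=0
  ⇒ fault: PAGE_NOT_PRESENT  — 1 lookups
#4 VA=0x10000000C90 (r,kernel):
  [0] read 0x3F idx=2: raw=0x59087 flags P=1 W=1 U=1 S=1
  → PA=0x59C90 (huge @L0)  (1 entries read)

Entries read for #3: 1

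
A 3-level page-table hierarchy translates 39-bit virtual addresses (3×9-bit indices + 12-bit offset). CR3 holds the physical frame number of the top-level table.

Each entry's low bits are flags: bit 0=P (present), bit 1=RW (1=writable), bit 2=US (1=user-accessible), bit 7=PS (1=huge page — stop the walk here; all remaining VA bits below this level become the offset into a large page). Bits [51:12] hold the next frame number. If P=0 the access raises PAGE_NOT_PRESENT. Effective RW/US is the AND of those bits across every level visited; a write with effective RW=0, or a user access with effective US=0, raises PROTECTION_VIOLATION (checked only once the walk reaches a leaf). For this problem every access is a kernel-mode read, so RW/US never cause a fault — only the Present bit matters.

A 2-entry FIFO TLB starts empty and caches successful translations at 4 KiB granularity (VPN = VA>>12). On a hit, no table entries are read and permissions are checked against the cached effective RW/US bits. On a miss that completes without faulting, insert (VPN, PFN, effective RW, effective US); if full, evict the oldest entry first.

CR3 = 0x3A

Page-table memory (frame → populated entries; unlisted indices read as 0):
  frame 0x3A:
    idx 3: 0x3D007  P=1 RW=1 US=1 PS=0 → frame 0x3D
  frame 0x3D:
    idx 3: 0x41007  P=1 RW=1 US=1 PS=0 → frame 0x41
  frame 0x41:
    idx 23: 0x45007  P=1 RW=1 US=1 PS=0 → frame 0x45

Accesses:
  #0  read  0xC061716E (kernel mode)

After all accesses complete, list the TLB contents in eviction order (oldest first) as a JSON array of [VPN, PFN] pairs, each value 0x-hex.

Per-access translation:
#0 VA=0xC061716E (r,kernel):
  [0] read 0x3A idx=3: raw=0x3D007 flags P=1 W=1 U=1 S=0
  [1] read 0x3D idx=3: raw=0x41007 flags P=1 W=1 U=1 S=0
  [2] read 0x41 idx=23: raw=0x45007 flags P=1 W=1 U=1 S=0
  → PA=0x4516E  (3 entries read)

TLB: [["0xC0617", "0x45"]]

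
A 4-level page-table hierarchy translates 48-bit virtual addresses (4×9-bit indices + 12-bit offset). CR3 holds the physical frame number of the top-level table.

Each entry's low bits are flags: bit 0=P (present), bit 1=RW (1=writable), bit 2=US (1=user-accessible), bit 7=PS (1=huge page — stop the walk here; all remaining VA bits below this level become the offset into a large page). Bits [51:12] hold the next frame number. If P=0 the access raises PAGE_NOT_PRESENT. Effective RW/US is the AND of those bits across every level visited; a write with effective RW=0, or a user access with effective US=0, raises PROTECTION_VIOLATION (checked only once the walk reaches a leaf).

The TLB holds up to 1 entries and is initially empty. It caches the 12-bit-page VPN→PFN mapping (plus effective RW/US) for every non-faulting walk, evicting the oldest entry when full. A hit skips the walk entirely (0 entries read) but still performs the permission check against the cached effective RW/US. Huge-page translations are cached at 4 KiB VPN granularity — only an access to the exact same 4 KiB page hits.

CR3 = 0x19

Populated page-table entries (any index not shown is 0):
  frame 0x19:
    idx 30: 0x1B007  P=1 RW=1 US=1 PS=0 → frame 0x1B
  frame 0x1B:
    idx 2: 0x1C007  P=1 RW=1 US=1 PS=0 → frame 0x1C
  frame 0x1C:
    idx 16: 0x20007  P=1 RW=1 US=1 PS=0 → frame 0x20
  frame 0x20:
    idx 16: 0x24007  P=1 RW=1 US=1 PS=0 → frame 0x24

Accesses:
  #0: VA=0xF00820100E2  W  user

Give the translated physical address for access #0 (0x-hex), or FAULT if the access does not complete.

Per-access translation:
#0 VA=0xF00820100E2 (w,user):
  L0 @0x19[30] → 0x1B007  P=1,RW=1,US=1,PS=0
  L1 @0x1B[2] → 0x1C007  P=1,RW=1,US=1,PS=0
  L2 @0x1C[16] → 0x20007  P=1,RW=1,US=1,PS=0
  L3 @0x20[16] → 0x24007  P=1,RW=1,US=1,PS=0
  → PA=0x240E2  (4 entries read)

Access #0 PA: 0x240E2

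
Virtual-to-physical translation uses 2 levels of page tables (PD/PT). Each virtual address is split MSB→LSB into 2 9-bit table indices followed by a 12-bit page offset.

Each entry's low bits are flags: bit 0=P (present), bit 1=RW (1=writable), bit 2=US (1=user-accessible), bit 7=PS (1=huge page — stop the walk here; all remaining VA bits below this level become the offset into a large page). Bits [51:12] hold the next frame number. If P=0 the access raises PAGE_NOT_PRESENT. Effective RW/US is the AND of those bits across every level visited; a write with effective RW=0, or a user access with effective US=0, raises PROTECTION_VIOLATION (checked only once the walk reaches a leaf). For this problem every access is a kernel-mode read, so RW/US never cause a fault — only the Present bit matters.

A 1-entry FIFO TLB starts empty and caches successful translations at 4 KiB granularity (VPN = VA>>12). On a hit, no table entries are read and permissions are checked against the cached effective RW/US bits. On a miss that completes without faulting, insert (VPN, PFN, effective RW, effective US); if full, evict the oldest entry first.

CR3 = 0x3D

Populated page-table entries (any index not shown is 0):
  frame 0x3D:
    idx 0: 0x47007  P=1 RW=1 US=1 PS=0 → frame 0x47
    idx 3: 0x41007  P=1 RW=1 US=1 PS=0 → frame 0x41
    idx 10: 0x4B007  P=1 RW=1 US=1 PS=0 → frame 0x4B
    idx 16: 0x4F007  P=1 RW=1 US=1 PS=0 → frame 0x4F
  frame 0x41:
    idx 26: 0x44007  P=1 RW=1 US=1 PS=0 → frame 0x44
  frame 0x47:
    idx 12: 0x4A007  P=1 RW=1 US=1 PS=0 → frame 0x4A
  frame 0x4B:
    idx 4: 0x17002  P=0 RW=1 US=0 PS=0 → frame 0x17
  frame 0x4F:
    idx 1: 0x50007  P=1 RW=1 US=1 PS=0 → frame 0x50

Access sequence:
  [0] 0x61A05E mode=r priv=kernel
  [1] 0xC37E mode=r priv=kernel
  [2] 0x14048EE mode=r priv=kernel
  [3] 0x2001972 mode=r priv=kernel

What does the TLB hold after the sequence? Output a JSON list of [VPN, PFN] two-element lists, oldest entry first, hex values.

Per-access translation:
#0 VA=0x61A05E (r,kernel):
  L0 @0x3D[3] → 0x41007  P=1,RW=1,US=1,PS=0
  L1 @0x41[26] → 0x44007  P=1,RW=1,US=1,PS=0
  ✓ 0x4405E  — 2 lookups
#1 VA=0xC37E (r,kernel):
  L0 @0x3D[0] → 0x47007  P=1,RW=1,US=1,PS=0
  L1 @0x47[12] → 0x4A007  P=1,RW=1,US=1,PS=0
  ✓ 0x4A37E  — 2 lookups
#2 VA=0x14048EE (r,kernel):
  L0 @0x3D[10] → 0x4B007  P=1,RW=1,US=1,PS=0
  L1 @0x4B[4] → 0x17002  P=0,RW=1,US=0,PS=0
  ⇒ fault: PAGE_NOT_PRESENT  — 2 lookups
#3 VA=0x2001972 (r,kernel):
  L0 @0x3D[16] → 0x4F007  P=1,RW=1,US=1,PS=0
  L1 @0x4F[1] → 0x50007  P=1,RW=1,US=1,PS=0
  ✓ 0x50972  — 2 lookups

TLB: [["0x2001", "0x50"]]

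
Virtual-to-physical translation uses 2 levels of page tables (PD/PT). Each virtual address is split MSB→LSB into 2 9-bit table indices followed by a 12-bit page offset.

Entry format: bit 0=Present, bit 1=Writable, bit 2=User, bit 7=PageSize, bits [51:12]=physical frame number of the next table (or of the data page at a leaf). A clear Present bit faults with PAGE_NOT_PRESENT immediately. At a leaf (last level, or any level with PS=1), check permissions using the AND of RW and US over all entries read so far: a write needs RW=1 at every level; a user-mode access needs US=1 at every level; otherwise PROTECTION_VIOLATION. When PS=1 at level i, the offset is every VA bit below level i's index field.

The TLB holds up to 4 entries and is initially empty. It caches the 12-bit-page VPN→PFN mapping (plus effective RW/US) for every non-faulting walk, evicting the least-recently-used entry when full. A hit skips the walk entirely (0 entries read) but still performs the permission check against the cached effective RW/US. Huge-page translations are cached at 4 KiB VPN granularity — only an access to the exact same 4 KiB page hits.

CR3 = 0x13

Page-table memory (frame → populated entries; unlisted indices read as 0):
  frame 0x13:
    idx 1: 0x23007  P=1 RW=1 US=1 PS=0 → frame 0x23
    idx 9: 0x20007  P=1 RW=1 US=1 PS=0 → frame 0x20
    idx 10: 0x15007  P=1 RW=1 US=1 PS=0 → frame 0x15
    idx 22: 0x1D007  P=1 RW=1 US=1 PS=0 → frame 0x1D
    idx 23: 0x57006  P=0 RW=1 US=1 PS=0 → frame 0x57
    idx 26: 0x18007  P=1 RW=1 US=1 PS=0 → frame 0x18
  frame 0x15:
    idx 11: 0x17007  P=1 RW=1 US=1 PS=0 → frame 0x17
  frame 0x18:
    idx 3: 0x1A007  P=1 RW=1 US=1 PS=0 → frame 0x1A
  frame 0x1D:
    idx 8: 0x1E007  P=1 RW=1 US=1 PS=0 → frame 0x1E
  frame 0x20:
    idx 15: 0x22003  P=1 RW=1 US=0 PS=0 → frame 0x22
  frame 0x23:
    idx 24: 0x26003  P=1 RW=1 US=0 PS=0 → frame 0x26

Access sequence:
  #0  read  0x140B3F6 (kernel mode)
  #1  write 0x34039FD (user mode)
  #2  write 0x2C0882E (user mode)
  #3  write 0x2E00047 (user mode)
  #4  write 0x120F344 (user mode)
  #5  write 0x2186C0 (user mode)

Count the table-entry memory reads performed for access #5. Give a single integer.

Trace:
#0 VA=0x140B3F6 (r,kernel):
  [0] read 0x13 idx=10: raw=0x15007 flags P=1 W=1 U=1 S=0
  [1] read 0x15 idx=11: raw=0x17007 flags P=1 W=1 U=1 S=0
  → PA=0x173F6  (2 entries read)
#1 VA=0x34039FD (w,user):
  [0] read 0x13 idx=26: raw=0x18007 flags P=1 W=1 U=1 S=0
  [1] read 0x18 idx=3: raw=0x1A007 flags P=1 W=1 U=1 S=0
  → PA=0x1A9FD  (2 entries read)
#2 VA=0x2C0882E (w,user):
  [0] read 0x13 idx=22: raw=0x1D007 flags P=1 W=1 U=1 S=0
  [1] read 0x1D idx=8: raw=0x1E007 flags P=1 W=1 U=1 S=0
  → PA=0x1E82E  (2 entries read)
#3 VA=0x2E00047 (w,user):
  [0] read 0x13 idx=23: raw=0x57006 flags P=0 W=1 U=1 S=0
  ✗ PAGE_NOT_PRESENT  [1 reads]
#4 VA=0x120F344 (w,user):
  [0] read 0x13 idx=9: raw=0x20007 flags P=1 W=1 U=1 S=0
  [1] read 0x20 idx=15: raw=0x22003 flags P=1 W=1 U=0 S=0
  ✗ PROTECTION_VIOLATION  [2 reads]
#5 VA=0x2186C0 (w,user):
  [0] read 0x13 idx=1: raw=0x23007 flags P=1 W=1 U=1 S=0
  [1] read 0x23 idx=24: raw=0x26003 flags P=1 W=1 U=0 S=0
  ✗ PROTECTION_VIOLATION  [2 reads]

Entries read for #5: 2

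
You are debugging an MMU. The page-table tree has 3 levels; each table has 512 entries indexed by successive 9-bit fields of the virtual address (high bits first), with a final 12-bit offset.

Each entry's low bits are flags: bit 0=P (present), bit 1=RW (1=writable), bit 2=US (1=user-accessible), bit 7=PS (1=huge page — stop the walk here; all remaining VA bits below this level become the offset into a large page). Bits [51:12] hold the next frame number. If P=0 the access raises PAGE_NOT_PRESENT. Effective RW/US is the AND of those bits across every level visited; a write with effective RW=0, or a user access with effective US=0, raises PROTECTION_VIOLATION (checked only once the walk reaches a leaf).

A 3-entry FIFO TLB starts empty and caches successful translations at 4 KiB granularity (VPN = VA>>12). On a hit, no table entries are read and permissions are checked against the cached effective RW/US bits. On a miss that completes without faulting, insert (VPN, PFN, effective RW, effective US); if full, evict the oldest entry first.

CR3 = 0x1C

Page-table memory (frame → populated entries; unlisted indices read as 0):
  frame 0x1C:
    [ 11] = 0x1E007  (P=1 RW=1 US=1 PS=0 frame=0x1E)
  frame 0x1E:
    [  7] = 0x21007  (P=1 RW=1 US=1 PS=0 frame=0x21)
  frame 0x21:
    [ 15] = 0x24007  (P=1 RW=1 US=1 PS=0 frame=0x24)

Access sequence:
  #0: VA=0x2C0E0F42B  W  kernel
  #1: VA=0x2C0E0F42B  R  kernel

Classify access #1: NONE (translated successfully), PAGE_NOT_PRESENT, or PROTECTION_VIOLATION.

Trace:
#0 VA=0x2C0E0F42B (w,kernel):
  L0: frame=0x1C idx=11 entry=0x1E007 [P=1 RW=1 US=1 PS=0]
  L1: frame=0x1E idx=7 entry=0x21007 [P=1 RW=1 US=1 PS=0]
  L2: frame=0x21 idx=15 entry=0x24007 [P=1 RW=1 US=1 PS=0]
  ⇒ phys 0x2442B  [3 reads]
#1 VA=0x2C0E0F42B (r,kernel):
  TLB hit vpn=0x2C0E0F → PA=0x2442B

Access #1 fault: NONE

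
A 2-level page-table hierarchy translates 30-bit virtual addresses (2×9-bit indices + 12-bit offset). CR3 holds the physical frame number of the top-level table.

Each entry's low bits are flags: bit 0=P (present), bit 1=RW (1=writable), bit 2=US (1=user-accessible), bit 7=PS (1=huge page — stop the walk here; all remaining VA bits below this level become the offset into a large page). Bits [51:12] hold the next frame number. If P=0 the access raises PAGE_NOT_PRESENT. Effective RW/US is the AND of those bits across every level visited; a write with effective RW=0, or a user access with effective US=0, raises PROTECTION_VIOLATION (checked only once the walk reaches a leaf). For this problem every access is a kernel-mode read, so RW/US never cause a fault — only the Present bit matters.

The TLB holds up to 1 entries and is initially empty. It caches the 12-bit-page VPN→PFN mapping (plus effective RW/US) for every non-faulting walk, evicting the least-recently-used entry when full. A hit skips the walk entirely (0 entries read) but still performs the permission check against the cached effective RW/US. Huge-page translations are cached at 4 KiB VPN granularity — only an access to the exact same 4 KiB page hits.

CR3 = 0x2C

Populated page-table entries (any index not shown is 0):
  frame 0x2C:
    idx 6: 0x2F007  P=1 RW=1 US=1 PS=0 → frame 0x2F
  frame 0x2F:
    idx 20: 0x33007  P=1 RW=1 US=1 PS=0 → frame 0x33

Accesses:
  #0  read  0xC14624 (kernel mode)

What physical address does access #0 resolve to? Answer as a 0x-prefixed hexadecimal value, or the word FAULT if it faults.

Per-access translation:
#0 VA=0xC14624 (r,kernel):
  L0: frame=0x2C idx=6 entry=0x2F007 [P=1 RW=1 US=1 PS=0]
  L1: frame=0x2F idx=20 entry=0x33007 [P=1 RW=1 US=1 PS=0]
  ✓ 0x33624  — 2 lookups

Access #0 PA: 0x33624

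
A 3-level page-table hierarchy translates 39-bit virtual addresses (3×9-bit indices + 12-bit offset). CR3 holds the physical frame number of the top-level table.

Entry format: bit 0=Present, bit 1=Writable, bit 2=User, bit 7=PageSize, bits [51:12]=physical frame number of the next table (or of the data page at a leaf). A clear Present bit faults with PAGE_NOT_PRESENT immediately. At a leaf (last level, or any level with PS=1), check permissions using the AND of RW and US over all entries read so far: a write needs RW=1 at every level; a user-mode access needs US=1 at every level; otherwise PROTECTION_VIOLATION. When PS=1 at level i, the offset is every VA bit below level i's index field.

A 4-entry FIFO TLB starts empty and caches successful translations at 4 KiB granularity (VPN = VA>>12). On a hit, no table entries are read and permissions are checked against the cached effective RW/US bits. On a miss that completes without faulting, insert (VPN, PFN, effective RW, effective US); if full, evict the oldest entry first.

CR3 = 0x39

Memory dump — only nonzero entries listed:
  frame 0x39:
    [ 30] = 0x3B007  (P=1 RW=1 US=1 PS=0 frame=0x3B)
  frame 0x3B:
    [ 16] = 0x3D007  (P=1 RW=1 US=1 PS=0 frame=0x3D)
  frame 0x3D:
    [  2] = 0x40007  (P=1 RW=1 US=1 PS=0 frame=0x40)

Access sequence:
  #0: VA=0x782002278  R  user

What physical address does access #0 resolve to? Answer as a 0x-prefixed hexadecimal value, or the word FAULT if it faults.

Walk each access:
#0 VA=0x782002278 (r,user):
  lvl0: tbl 0x39, slot 30 ⇒ 0x3B007 (P1/RW1/US1/PS0)
  lvl1: tbl 0x3B, slot 16 ⇒ 0x3D007 (P1/RW1/US1/PS0)
  lvl2: tbl 0x3D, slot 2 ⇒ 0x40007 (P1/RW1/US1/PS0)
  → PA=0x40278  (3 entries read)

Access #0 PA: 0x40278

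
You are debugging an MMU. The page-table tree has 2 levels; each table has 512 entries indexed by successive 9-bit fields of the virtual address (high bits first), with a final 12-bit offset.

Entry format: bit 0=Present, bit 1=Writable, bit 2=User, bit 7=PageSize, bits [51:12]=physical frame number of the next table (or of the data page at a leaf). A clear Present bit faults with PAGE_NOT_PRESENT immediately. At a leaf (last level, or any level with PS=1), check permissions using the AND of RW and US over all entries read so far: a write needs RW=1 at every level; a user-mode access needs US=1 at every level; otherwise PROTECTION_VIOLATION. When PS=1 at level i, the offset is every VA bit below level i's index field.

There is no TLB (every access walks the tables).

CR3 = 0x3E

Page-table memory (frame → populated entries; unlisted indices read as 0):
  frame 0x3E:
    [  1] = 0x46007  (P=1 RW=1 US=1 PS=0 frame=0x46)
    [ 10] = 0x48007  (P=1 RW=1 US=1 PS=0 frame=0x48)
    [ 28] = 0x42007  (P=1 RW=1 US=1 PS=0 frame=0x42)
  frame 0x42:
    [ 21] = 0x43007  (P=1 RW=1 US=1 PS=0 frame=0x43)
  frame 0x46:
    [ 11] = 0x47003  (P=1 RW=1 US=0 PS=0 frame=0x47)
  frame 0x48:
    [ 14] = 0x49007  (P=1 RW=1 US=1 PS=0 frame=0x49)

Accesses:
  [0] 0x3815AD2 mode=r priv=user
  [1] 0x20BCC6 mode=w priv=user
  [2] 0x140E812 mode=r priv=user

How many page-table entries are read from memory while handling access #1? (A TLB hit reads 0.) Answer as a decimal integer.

Trace:
#0 VA=0x3815AD2 (r,user):
  L0: frame=0x3E idx=28 entry=0x42007 [P=1 RW=1 US=1 PS=0]
  L1: frame=0x42 idx=21 entry=0x43007 [P=1 RW=1 US=1 PS=0]
  ✓ 0x43AD2  — 2 lookups
#1 VA=0x20BCC6 (w,user):
  L0: frame=0x3E idx=1 entry=0x46007 [P=1 RW=1 US=1 PS=0]
  L1: frame=0x46 idx=11 entry=0x47003 [P=1 RW=1 US=0 PS=0]
  ✗ PROTECTION_VIOLATION  [2 reads]
#2 VA=0x140E812 (r,user):
  L0: frame=0x3E idx=10 entry=0x48007 [P=1 RW=1 US=1 PS=0]
  L1: frame=0x48 idx=14 entry=0x49007 [P=1 RW=1 US=1 PS=0]
  ✓ 0x49812  — 2 lookups

Entries read for #1: 2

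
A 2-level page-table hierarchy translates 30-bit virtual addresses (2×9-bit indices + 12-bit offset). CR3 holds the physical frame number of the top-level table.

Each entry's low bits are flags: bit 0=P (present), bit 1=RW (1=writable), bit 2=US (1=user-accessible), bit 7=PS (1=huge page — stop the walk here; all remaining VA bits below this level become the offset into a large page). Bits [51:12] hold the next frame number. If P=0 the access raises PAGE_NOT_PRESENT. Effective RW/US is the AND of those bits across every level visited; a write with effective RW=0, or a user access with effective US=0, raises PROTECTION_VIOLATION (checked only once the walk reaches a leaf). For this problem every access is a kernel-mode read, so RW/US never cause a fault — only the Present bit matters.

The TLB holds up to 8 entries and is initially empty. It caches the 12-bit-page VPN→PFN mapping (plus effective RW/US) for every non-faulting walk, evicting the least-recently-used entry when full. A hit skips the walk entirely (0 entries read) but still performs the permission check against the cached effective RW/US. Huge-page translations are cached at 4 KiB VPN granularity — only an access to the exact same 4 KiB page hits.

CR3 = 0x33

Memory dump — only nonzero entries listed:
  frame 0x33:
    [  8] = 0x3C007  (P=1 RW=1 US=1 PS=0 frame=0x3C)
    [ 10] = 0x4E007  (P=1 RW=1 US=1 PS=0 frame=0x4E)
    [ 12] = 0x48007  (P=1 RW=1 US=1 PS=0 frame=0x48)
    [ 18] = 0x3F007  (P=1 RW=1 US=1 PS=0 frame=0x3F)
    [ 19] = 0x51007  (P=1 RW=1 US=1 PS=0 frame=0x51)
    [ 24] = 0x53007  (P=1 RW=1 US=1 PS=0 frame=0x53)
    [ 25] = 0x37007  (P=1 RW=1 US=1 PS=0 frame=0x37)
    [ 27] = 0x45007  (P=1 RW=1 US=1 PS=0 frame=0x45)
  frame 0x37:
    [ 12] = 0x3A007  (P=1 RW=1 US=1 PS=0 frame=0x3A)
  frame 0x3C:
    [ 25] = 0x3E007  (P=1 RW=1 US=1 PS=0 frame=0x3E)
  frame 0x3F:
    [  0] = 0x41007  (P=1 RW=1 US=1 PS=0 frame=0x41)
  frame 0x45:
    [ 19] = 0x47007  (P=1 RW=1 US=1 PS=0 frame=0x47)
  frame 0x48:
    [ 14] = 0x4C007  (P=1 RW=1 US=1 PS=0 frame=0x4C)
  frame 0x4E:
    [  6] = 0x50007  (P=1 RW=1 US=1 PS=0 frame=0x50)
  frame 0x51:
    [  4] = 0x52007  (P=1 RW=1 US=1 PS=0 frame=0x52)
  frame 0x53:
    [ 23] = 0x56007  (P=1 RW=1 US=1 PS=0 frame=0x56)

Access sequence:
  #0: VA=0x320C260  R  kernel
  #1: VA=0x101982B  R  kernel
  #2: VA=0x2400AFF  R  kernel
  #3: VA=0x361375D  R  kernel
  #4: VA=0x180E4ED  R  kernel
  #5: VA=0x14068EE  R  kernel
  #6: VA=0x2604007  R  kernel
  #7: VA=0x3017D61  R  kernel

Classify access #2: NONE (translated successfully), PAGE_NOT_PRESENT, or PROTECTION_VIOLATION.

Per-access translation:
#0 VA=0x320C260 (r,kernel):
  [0] read 0x33 idx=25: raw=0x37007 flags P=1 W=1 U=1 S=0
  [1] read 0x37 idx=12: raw=0x3A007 flags P=1 W=1 U=1 S=0
  ✓ 0x3A260  — 2 lookups
#1 VA=0x101982B (r,kernel):
  [0] read 0x33 idx=8: raw=0x3C007 flags P=1 W=1 U=1 S=0
  [1] read 0x3C idx=25: raw=0x3E007 flags P=1 W=1 U=1 S=0
  ✓ 0x3E82B  — 2 lookups
#2 VA=0x2400AFF (r,kernel):
  [0] read 0x33 idx=18: raw=0x3F007 flags P=1 W=1 U=1 S=0
  [1] read 0x3F idx=0: raw=0x41007 flags P=1 W=1 U=1 S=0
  ✓ 0x41AFF  — 2 lookups
#3 VA=0x361375D (r,kernel):
  [0] read 0x33 idx=27: raw=0x45007 flags P=1 W=1 U=1 S=0
  [1] read 0x45 idx=19: raw=0x47007 flags P=1 W=1 U=1 S=0
  ✓ 0x4775D  — 2 lookups
#4 VA=0x180E4ED (r,kernel):
  [0] read 0x33 idx=12: raw=0x48007 flags P=1 W=1 U=1 S=0
  [1] read 0x48 idx=14: raw=0x4C007 flags P=1 W=1 U=1 S=0
  ✓ 0x4C4ED  — 2 lookups
#5 VA=0x14068EE (r,kernel):
  [0] read 0x33 idx=10: raw=0x4E007 flags P=1 W=1 U=1 S=0
  [1] read 0x4E idx=6: raw=0x50007 flags P=1 W=1 U=1 S=0
  ✓ 0x508EE  — 2 lookups
#6 VA=0x2604007 (r,kernel):
  [0] read 0x33 idx=19: raw=0x51007 flags P=1 W=1 U=1 S=0
  [1] read 0x51 idx=4: raw=0x52007 flags P=1 W=1 U=1 S=0
  ✓ 0x52007  — 2 lookups
#7 VA=0x3017D61 (r,kernel):
  [0] read 0x33 idx=24: raw=0x53007 flags P=1 W=1 U=1 S=0
  [1] read 0x53 idx=23: raw=0x56007 flags P=1 W=1 U=1 S=0
  ✓ 0x56D61  — 2 lookups

Access #2 fault: NONE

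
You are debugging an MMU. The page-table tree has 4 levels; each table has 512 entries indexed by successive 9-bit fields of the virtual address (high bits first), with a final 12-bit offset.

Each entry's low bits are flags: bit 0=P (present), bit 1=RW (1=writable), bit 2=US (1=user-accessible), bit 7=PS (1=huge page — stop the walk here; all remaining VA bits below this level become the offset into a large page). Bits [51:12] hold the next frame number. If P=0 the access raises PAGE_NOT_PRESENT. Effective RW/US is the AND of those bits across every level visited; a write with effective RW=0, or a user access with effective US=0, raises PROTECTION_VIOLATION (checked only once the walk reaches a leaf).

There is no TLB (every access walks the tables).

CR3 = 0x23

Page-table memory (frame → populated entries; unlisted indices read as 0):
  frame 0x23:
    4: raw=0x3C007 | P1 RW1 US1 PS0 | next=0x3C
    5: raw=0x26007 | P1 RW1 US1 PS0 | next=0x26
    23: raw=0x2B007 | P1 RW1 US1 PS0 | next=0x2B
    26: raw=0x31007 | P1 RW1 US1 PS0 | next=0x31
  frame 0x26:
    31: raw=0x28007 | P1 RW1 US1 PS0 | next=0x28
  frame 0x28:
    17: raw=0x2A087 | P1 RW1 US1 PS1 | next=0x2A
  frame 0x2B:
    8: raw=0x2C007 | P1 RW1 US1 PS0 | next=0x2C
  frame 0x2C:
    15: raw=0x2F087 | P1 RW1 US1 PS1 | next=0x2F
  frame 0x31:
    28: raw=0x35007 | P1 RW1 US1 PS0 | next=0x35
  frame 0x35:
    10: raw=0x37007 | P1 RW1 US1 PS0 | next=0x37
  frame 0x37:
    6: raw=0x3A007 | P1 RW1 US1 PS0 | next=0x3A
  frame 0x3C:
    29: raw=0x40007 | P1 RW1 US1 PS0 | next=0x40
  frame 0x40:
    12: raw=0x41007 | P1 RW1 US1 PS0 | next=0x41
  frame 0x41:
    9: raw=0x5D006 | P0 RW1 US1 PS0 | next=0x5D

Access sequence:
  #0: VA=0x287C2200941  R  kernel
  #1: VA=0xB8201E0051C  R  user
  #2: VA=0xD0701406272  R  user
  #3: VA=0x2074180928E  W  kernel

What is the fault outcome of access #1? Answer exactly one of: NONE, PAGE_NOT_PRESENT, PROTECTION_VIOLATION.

Per-access translation:
#0 VA=0x287C2200941 (r,kernel):
  lvl0: tbl 0x23, slot 5 ⇒ 0x26007 (P1/RW1/US1/PS0)
  lvl1: tbl 0x26, slot 31 ⇒ 0x28007 (P1/RW1/US1/PS0)
  lvl2: tbl 0x28, slot 17 ⇒ 0x2A087 (P1/RW1/US1/PS1)
  ⇒ phys 0x2A941 (huge @L2)  [3 reads]
#1 VA=0xB8201E0051C (r,user):
  lvl0: tbl 0x23, slot 23 ⇒ 0x2B007 (P1/RW1/US1/PS0)
  lvl1: tbl 0x2B, slot 8 ⇒ 0x2C007 (P1/RW1/US1/PS0)
  lvl2: tbl 0x2C, slot 15 ⇒ 0x2F087 (P1/RW1/US1/PS1)
  ⇒ phys 0x2F51C (huge @L2)  [3 reads]
#2 VA=0xD0701406272 (r,user):
  lvl0: tbl 0x23, slot 26 ⇒ 0x31007 (P1/RW1/US1/PS0)
  lvl1: tbl 0x31, slot 28 ⇒ 0x35007 (P1/RW1/US1/PS0)
  lvl2: tbl 0x35, slot 10 ⇒ 0x37007 (P1/RW1/US1/PS0)
  lvl3: tbl 0x37, slot 6 ⇒ 0x3A007 (P1/RW1/US1/PS0)
  ⇒ phys 0x3A272  [4 reads]
#3 VA=0x2074180928E (w,kernel):
  lvl0: tbl 0x23, slot 4 ⇒ 0x3C007 (P1/RW1/US1/PS0)
  lvl1: tbl 0x3C, slot 29 ⇒ 0x40007 (P1/RW1/US1/PS0)
  lvl2: tbl 0x40, slot 12 ⇒ 0x41007 (P1/RW1/US1/PS0)
  lvl3: tbl 0x41, slot 9 ⇒ 0x5D006 (P0/RW1/US1/PS0)
  ⇒ fault: PAGE_NOT_PRESENT  — 4 lookups

Access #1 fault: NONE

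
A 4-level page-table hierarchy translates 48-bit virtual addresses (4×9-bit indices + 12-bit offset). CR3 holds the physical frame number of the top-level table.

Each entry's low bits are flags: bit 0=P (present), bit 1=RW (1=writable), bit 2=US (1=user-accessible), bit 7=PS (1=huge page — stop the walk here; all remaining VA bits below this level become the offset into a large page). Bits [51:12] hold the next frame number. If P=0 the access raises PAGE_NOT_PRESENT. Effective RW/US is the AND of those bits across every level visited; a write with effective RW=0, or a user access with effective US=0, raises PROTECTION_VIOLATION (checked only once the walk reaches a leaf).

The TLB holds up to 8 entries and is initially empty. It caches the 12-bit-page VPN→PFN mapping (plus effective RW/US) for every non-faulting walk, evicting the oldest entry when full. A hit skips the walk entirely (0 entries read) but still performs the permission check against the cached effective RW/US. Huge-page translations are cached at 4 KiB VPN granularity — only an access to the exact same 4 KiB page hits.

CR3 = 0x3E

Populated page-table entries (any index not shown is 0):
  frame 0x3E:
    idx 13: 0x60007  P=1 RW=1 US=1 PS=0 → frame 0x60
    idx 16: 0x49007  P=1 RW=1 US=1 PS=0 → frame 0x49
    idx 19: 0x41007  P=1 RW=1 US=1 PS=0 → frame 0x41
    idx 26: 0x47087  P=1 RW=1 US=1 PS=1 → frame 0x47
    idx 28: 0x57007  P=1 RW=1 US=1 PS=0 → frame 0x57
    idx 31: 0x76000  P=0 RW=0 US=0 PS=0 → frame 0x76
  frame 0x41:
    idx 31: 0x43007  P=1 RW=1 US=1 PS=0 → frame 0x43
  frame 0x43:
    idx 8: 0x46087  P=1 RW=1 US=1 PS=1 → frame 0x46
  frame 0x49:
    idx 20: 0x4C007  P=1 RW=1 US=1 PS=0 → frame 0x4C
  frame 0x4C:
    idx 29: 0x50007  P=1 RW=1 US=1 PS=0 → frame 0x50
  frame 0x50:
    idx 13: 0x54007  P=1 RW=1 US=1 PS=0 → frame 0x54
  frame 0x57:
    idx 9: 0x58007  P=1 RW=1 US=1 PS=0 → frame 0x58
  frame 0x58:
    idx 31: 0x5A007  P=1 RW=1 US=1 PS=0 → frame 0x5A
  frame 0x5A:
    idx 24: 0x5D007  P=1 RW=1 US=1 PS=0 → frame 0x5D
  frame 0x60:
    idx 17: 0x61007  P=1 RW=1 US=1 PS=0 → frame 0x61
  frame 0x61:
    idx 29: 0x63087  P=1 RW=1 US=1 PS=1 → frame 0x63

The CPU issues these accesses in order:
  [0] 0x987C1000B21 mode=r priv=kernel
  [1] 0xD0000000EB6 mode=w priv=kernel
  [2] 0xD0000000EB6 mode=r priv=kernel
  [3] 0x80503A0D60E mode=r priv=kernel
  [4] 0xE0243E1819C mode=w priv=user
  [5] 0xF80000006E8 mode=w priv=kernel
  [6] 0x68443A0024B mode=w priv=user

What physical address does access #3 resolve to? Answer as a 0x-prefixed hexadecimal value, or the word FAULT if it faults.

Per-access translation:
#0 VA=0x987C1000B21 (r,kernel):
  [0] read 0x3E idx=19: raw=0x41007 flags P=1 W=1 U=1 S=0
  [1] read 0x41 idx=31: raw=0x43007 flags P=1 W=1 U=1 S=0
  [2] read 0x43 idx=8: raw=0x46087 flags P=1 W=1 U=1 S=1
  → PA=0x46B21 (huge @L2)  (3 entries read)
#1 VA=0xD0000000EB6 (w,kernel):
  [0] read 0x3E idx=26: raw=0x47087 flags P=1 W=1 U=1 S=1
  → PA=0x47EB6 (huge @L0)  (1 entries read)
#2 VA=0xD0000000EB6 (r,kernel):
  TLB hit vpn=0xD0000000 → PA=0x47EB6
#3 VA=0x80503A0D60E (r,kernel):
  [0] read 0x3E idx=16: raw=0x49007 flags P=1 W=1 U=1 S=0
  [1] read 0x49 idx=20: raw=0x4C007 flags P=1 W=1 U=1 S=0
  [2] read 0x4C idx=29: raw=0x50007 flags P=1 W=1 U=1 S=0
  [3] read 0x50 idx=13: raw=0x54007 flags P=1 W=1 U=1 S=0
  → PA=0x5460E  (4 entries read)
#4 VA=0xE0243E1819C (w,user):
  [0] read 0x3E idx=28: raw=0x57007 flags P=1 W=1 U=1 S=0
  [1] read 0x57 idx=9: raw=0x58007 flags P=1 W=1 U=1 S=0
  [2] read 0x58 idx=31: raw=0x5A007 flags P=1 W=1 U=1 S=0
  [3] read 0x5A idx=24: raw=0x5D007 flags P=1 W=1 U=1 S=0
  → PA=0x5D19C  (4 entries read)
#5 VA=0xF80000006E8 (w,kernel):
  [0] read 0x3E idx=31: raw=0x76000 flags P=0 W=0 U=0 S=0
  ✗ PAGE_NOT_PRESENT  [1 reads]
#6 VA=0x68443A0024B (w,user):
  [0] read 0x3E idx=13: raw=0x60007 flags P=1 W=1 U=1 S=0
  [1] read 0x60 idx=17: raw=0x61007 flags P=1 W=1 U=1 S=0
  [2] read 0x61 idx=29: raw=0x63087 flags P=1 W=1 U=1 S=1
  → PA=0x6324B (huge @L2)  (3 entries read)

Access #3 PA: 0x5460E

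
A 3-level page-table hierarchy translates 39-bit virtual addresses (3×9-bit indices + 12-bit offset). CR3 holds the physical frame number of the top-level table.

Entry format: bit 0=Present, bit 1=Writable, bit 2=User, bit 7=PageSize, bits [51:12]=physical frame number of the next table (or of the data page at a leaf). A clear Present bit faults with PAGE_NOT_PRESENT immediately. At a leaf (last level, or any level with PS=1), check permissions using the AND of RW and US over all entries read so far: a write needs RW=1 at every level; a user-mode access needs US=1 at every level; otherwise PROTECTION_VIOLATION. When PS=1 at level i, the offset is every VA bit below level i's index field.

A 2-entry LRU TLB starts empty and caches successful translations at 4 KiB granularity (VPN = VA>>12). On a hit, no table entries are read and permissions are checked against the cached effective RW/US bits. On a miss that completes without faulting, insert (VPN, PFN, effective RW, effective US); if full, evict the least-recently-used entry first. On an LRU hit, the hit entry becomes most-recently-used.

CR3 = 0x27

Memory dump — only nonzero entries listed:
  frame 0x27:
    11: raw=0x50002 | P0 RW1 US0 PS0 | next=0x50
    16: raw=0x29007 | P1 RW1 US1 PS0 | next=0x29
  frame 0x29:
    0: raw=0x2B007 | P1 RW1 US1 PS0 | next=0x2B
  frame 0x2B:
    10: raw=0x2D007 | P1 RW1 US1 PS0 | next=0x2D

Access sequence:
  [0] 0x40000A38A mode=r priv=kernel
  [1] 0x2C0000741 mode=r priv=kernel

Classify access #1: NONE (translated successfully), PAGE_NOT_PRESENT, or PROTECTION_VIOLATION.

Walk each access:
#0 VA=0x40000A38A (r,kernel):
  [0] read 0x27 idx=16: raw=0x29007 flags P=1 W=1 U=1 S=0
  [1] read 0x29 idx=0: raw=0x2B007 flags P=1 W=1 U=1 S=0
  [2] read 0x2B idx=10: raw=0x2D007 flags P=1 W=1 U=1 S=0
  → PA=0x2D38A  (3 entries read)
#1 VA=0x2C0000741 (r,kernel):
  [0] read 0x27 idx=11: raw=0x50002 flags P=0 W=1 U=0 S=0
  ⇒ fault: PAGE_NOT_PRESENT  — 1 lookups

Access #1 fault: PAGE_NOT_PRESENT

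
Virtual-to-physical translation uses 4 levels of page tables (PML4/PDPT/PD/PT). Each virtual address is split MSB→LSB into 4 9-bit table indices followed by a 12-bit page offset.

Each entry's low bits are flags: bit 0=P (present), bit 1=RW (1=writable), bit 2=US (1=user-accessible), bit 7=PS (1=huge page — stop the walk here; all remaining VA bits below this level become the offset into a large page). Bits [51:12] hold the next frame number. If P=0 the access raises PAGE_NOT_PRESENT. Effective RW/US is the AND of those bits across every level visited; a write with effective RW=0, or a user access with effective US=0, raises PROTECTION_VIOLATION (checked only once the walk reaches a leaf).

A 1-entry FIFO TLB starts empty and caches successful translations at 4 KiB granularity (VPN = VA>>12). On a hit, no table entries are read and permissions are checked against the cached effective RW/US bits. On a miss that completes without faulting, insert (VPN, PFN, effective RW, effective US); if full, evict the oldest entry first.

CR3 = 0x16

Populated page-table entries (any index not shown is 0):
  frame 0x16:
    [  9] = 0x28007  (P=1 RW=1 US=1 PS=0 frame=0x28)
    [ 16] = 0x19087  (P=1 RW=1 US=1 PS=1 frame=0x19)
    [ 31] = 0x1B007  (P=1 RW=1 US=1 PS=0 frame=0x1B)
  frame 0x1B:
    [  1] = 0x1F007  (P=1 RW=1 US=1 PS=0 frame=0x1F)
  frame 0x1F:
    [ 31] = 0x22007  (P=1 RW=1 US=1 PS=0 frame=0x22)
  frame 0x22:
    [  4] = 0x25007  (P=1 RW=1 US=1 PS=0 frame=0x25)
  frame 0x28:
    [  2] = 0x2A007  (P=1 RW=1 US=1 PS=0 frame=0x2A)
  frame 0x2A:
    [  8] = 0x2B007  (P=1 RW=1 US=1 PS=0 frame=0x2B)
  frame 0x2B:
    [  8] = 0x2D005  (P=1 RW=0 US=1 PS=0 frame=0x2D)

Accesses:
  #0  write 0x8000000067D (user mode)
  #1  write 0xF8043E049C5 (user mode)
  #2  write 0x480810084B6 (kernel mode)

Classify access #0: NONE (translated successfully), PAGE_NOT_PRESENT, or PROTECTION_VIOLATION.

Trace:
#0 VA=0x8000000067D (w,user):
  [0] read 0x16 idx=16: raw=0x19087 flags P=1 W=1 U=1 S=1
  → PA=0x1967D (huge @L0)  (1 entries read)
#1 VA=0xF8043E049C5 (w,user):
  [0] read 0x16 idx=31: raw=0x1B007 flags P=1 W=1 U=1 S=0
  [1] read 0x1B idx=1: raw=0x1F007 flags P=1 W=1 U=1 S=0
  [2] read 0x1F idx=31: raw=0x22007 flags P=1 W=1 U=1 S=0
  [3] read 0x22 idx=4: raw=0x25007 flags P=1 W=1 U=1 S=0
  → PA=0x259C5  (4 entries read)
#2 VA=0x480810084B6 (w,kernel):
  [0] read 0x16 idx=9: raw=0x28007 flags P=1 W=1 U=1 S=0
  [1] read 0x28 idx=2: raw=0x2A007 flags P=1 W=1 U=1 S=0
  [2] read 0x2A idx=8: raw=0x2B007 flags P=1 W=1 U=1 S=0
  [3] read 0x2B idx=8: raw=0x2D005 flags P=1 W=0 U=1 S=0
  ⇒ fault: PROTECTION_VIOLATION  — 4 lookups

Access #0 fault: NONE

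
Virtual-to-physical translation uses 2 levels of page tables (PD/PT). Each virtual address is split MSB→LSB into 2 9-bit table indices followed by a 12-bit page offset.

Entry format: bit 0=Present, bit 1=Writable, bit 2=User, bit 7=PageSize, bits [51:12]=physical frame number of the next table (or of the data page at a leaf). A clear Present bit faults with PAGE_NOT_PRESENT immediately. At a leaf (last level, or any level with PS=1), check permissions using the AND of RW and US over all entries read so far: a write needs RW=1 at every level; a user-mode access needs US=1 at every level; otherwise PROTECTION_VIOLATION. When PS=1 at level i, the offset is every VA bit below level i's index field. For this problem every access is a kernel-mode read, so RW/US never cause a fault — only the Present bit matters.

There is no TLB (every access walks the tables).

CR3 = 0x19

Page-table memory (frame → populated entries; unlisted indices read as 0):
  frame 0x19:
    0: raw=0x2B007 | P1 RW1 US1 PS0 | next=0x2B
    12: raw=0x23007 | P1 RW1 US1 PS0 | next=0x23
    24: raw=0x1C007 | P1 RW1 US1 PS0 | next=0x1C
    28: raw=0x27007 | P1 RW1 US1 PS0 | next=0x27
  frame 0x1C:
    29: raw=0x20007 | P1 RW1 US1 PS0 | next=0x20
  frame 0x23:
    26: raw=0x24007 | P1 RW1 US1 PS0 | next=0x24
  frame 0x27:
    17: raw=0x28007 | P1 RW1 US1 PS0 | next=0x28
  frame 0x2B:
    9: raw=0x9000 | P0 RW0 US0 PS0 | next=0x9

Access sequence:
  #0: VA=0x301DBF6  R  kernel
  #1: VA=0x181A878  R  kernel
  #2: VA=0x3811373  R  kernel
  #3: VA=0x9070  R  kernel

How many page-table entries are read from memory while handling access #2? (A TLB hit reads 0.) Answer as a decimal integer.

Walk each access:
#0 VA=0x301DBF6 (r,kernel):
  L0 @0x19[24] → 0x1C007  P=1,RW=1,US=1,PS=0
  L1 @0x1C[29] → 0x20007  P=1,RW=1,US=1,PS=0
  → PA=0x20BF6  (2 entries read)
#1 VA=0x181A878 (r,kernel):
  L0 @0x19[12] → 0x23007  P=1,RW=1,US=1,PS=0
  L1 @0x23[26] → 0x24007  P=1,RW=1,US=1,PS=0
  → PA=0x24878  (2 entries read)
#2 VA=0x3811373 (r,kernel):
  L0 @0x19[28] → 0x27007  P=1,RW=1,US=1,PS=0
  L1 @0x27[17] → 0x28007  P=1,RW=1,US=1,PS=0
  → PA=0x28373  (2 entries read)
#3 VA=0x9070 (r,kernel):
  L0 @0x19[0] → 0x2B007  P=1,RW=1,US=1,PS=0
  L1 @0x2B[9] → 0x9000  P=0,RW=0,US=0,PS=0
  ⇒ fault: PAGE_NOT_PRESENT  — 2 lookups

Entries read for #2: 2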